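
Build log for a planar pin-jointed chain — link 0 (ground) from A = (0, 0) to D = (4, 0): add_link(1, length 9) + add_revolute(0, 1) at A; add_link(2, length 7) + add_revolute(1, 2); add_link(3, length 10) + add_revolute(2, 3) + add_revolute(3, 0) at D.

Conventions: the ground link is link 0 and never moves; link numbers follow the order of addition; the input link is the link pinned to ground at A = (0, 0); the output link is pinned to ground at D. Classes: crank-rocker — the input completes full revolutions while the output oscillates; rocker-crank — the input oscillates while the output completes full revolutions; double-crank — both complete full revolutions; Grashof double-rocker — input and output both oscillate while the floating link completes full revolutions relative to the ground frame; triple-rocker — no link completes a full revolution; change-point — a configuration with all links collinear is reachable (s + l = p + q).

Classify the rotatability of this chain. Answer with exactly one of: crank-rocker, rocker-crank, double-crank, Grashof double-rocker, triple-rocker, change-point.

lengths: ground=4, input=9, coupler=7, output=10
sorted: s=4 (shortest), l=10 (longest), p+q=16
s + l = 14 vs p + q = 16
s + l < p + q (Grashof) with shortest = ground link → double-crank

double-crank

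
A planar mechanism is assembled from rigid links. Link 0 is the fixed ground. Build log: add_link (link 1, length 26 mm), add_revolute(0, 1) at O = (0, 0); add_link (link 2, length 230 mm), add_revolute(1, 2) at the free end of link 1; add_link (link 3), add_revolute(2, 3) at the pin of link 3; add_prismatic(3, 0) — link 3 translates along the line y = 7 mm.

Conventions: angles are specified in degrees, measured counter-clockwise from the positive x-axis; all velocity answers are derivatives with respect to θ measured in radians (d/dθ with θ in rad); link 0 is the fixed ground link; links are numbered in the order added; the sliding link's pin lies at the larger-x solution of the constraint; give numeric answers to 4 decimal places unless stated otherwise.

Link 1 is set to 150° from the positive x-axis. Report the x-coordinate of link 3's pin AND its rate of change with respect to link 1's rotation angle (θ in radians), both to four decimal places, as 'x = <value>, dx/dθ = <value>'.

geometry: r = 26 mm, L = 230 mm, e = 7 mm
crank pin P = (r cos θ, r sin θ) = (-22.516660, 13.000000)
h = r sin θ − e = 13.000000 − 7 = 6.000000
x = r cos θ + √(L² − h²) = -22.516660 + 229.921726 = 207.405065
dx/dθ = −r sin θ − h·r cos θ/√(L² − h²) (θ in radians; h = 6.000000) = -12.412409

x = 207.4051, dx/dθ = -12.4124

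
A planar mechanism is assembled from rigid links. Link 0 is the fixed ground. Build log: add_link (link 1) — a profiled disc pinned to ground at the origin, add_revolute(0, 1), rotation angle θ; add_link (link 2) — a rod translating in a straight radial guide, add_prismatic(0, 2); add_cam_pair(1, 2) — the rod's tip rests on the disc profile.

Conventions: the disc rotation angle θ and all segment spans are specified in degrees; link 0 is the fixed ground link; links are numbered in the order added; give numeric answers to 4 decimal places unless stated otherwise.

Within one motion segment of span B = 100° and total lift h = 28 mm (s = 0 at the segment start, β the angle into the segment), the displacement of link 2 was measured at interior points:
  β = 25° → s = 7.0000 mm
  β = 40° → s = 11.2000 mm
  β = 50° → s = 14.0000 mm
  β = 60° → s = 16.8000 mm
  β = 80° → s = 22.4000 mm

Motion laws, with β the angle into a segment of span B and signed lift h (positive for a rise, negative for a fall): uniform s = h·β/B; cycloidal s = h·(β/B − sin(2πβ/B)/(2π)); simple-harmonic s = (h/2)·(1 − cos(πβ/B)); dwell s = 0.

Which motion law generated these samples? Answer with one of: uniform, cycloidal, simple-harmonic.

candidates at β/B = r: uniform s = h·r (linear in β); cycloidal s = h·(r − sin(2πr)/(2π)); simple-harmonic s = (h/2)(1 − cos(πr))
β=25°: printed 7.0000 | uniform 7.0000, cycloidal 2.5437, simple-harmonic 4.1005
β=40°: printed 11.2000 | uniform 11.2000, cycloidal 8.5806, simple-harmonic 9.6738
β=50°: printed 14.0000 | uniform 14.0000, cycloidal 14.0000, simple-harmonic 14.0000
β=60°: printed 16.8000 | uniform 16.8000, cycloidal 19.4194, simple-harmonic 18.3262
β=80°: printed 22.4000 | uniform 22.4000, cycloidal 26.6382, simple-harmonic 25.3262
only one law matches every sample → uniform

uniform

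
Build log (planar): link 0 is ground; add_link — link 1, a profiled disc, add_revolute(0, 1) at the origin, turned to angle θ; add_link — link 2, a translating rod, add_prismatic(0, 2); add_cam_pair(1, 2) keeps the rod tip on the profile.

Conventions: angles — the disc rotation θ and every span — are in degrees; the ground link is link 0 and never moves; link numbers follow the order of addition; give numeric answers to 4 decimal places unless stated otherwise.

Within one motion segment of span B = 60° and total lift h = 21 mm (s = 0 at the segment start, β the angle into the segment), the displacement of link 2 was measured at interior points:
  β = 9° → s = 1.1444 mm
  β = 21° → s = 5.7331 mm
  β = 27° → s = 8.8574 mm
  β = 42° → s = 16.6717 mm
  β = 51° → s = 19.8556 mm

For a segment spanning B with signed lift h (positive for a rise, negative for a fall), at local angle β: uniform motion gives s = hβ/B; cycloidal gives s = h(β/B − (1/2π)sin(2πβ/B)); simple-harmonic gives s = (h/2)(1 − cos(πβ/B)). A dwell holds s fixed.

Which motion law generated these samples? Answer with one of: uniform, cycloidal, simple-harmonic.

candidates at β/B = r: uniform s = h·r (linear in β); cycloidal s = h·(r − sin(2πr)/(2π)); simple-harmonic s = (h/2)(1 − cos(πr))
β=9°: printed 1.1444 | uniform 3.1500, cycloidal 0.4461, simple-harmonic 1.1444
β=21°: printed 5.7331 | uniform 7.3500, cycloidal 4.6461, simple-harmonic 5.7331
β=27°: printed 8.8574 | uniform 9.4500, cycloidal 8.4172, simple-harmonic 8.8574
β=42°: printed 16.6717 | uniform 14.7000, cycloidal 17.8787, simple-harmonic 16.6717
β=51°: printed 19.8556 | uniform 17.8500, cycloidal 20.5539, simple-harmonic 19.8556
only one law matches every sample → simple-harmonic

simple-harmonic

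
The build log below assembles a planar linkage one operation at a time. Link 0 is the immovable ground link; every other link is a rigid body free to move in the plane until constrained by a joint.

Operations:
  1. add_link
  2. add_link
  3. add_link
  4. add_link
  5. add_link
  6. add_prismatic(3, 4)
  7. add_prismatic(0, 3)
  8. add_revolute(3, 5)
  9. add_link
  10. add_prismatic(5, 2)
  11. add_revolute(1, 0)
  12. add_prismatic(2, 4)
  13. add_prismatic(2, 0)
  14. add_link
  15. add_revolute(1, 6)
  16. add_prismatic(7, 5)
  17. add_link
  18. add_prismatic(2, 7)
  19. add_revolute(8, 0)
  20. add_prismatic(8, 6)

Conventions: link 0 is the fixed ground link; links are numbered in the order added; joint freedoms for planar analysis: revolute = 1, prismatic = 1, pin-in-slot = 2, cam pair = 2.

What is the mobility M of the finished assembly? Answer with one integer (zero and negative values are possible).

(L,J1,J2)=(1,0,0); link0 fixed
link1: (2,0,0)
link2: (3,0,0)
link3: (4,0,0)
link4: (5,0,0)
link5: (6,0,0)
P 3-4 [J1]: (6,1,0)
P 0-3 [J1]: (6,2,0)
R 3-5 [J1]: (6,3,0)
link6: (7,3,0)
P 5-2 [J1]: (7,4,0)
R 1-0 [J1]: (7,5,0)
P 2-4 [J1]: (7,6,0)
P 2-0 [J1]: (7,7,0)
link7: (8,7,0)
R 1-6 [J1]: (8,8,0)
P 7-5 [J1]: (8,9,0)
link8: (9,9,0)
P 2-7 [J1]: (9,10,0)
R 8-0 [J1]: (9,11,0)
P 8-6 [J1]: (9,12,0)
Grübler: 3·8 − 2·12 − 0 = 0

M = 0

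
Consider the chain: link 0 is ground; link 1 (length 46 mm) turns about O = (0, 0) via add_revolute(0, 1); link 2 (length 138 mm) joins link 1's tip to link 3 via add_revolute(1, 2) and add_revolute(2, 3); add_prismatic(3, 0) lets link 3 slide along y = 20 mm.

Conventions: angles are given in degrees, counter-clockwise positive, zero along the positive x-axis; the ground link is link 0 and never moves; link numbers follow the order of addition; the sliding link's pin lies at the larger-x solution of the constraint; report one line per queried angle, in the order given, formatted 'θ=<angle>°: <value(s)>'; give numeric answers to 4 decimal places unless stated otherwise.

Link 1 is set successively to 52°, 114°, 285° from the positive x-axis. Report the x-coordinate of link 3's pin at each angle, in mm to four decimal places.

geometry: r = 46 mm, L = 138 mm, e = 20 mm
θ=52°: crank pin P = (r cos θ, r sin θ) = (28.320428, 36.248495)
θ=52°: h = r sin θ − e = 36.248495 − 20 = 16.248495
θ=52°: x = r cos θ + √(L² − h²) = 28.320428 + 137.040091 = 165.360518
θ=114°: crank pin P = (r cos θ, r sin θ) = (-18.709886, 42.023091)
θ=114°: h = r sin θ − e = 42.023091 − 20 = 22.023091
θ=114°: x = r cos θ + √(L² − h²) = -18.709886 + 136.231360 = 117.521474
θ=285°: crank pin P = (r cos θ, r sin θ) = (11.905676, -44.432588)
θ=285°: h = r sin θ − e = -44.432588 − 20 = -64.432588
θ=285°: x = r cos θ + √(L² − h²) = 11.905676 + 122.034592 = 133.940268

θ=52°: 165.3605
θ=114°: 117.5215
θ=285°: 133.9403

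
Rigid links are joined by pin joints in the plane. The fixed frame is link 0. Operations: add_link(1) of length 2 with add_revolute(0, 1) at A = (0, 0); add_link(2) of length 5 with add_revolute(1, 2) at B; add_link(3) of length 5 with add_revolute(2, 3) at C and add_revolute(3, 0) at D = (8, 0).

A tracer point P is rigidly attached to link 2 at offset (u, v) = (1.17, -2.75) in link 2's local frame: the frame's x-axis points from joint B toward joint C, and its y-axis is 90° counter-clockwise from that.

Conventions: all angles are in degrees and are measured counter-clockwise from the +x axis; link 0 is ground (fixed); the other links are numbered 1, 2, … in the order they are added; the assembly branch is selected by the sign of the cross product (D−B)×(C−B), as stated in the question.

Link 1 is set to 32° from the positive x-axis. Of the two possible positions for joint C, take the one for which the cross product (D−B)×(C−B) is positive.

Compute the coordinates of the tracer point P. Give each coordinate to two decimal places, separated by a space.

A=(0,0), D=(8.00,0)
B = A + 2.00·(cos32°, sin32°) = (1.6961, 1.0598)
|BD| = 6.3924
circle(B,5.00) ∩ circle(D,5.00): a=3.1962, h=3.8450
  candidates: C₊=(5.4855,4.3218) cross=24.579; C₋=(4.2105,-3.2619) cross=-24.579
  branch + wants cross > 0 → take C=(5.4855,4.3218) (cross=24.579)
ex = (C−B)/|BC| = (0.7579,0.6524); ey = (-0.6524,0.7579)
P = B + 1.17·ex + -2.75·ey = (4.3769,-0.2611)

4.38 -0.26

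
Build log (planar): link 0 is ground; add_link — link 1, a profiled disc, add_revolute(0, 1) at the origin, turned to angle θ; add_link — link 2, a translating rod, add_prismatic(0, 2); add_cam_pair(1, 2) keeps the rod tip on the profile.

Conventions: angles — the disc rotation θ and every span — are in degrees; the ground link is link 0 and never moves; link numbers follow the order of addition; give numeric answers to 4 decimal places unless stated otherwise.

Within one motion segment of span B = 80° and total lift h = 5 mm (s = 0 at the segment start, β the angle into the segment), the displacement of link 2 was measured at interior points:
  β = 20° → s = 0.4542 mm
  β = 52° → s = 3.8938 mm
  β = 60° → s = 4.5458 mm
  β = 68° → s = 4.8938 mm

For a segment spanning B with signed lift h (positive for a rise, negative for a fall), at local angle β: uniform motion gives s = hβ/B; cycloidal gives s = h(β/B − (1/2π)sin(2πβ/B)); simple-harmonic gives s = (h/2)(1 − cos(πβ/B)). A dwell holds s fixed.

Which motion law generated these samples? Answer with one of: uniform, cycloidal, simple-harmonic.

candidates at β/B = r: uniform s = h·r (linear in β); cycloidal s = h·(r − sin(2πr)/(2π)); simple-harmonic s = (h/2)(1 − cos(πr))
β=20°: printed 0.4542 | uniform 1.2500, cycloidal 0.4542, simple-harmonic 0.7322
β=52°: printed 3.8938 | uniform 3.2500, cycloidal 3.8938, simple-harmonic 3.6350
β=60°: printed 4.5458 | uniform 3.7500, cycloidal 4.5458, simple-harmonic 4.2678
β=68°: printed 4.8938 | uniform 4.2500, cycloidal 4.8938, simple-harmonic 4.7275
only one law matches every sample → cycloidal

cycloidal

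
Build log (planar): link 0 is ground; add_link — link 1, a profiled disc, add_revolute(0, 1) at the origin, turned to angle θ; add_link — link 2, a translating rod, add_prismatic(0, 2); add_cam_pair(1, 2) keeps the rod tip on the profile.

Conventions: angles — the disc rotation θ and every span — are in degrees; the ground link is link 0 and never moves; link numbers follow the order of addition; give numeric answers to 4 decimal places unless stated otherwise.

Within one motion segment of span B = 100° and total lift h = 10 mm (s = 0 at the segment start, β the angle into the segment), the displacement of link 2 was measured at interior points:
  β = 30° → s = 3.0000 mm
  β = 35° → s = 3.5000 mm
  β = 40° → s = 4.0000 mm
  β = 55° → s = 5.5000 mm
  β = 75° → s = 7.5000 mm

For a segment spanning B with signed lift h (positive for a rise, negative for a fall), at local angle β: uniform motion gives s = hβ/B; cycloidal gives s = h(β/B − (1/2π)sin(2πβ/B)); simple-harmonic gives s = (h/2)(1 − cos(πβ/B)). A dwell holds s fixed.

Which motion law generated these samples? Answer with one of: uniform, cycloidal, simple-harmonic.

candidates at β/B = r: uniform s = h·r (linear in β); cycloidal s = h·(r − sin(2πr)/(2π)); simple-harmonic s = (h/2)(1 − cos(πr))
β=30°: printed 3.0000 | uniform 3.0000, cycloidal 1.4863, simple-harmonic 2.0611
β=35°: printed 3.5000 | uniform 3.5000, cycloidal 2.2124, simple-harmonic 2.7300
β=40°: printed 4.0000 | uniform 4.0000, cycloidal 3.0645, simple-harmonic 3.4549
β=55°: printed 5.5000 | uniform 5.5000, cycloidal 5.9918, simple-harmonic 5.7822
β=75°: printed 7.5000 | uniform 7.5000, cycloidal 9.0915, simple-harmonic 8.5355
only one law matches every sample → uniform

uniform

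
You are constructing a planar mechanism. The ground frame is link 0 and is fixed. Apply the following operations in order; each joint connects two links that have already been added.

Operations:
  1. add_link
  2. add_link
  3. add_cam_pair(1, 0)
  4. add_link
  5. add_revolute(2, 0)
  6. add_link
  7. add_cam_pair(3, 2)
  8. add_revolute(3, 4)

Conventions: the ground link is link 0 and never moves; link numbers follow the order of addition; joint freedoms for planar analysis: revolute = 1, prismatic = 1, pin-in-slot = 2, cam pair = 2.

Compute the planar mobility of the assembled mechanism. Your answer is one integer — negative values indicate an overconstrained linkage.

link 0 = ground. State L|J1|J2 = 1|0|0
+link1  2|0|0
+link2  3|0|0
C(1,0) f=2→J2  3|0|1
+link3  4|0|1
R(2,0) f=1→J1  4|1|1
+link4  5|1|1
C(3,2) f=2→J2  5|1|2
R(3,4) f=1→J1  5|2|2
M = 3(5−1)−2·2−2 = 12−4−2 = 6

M = 6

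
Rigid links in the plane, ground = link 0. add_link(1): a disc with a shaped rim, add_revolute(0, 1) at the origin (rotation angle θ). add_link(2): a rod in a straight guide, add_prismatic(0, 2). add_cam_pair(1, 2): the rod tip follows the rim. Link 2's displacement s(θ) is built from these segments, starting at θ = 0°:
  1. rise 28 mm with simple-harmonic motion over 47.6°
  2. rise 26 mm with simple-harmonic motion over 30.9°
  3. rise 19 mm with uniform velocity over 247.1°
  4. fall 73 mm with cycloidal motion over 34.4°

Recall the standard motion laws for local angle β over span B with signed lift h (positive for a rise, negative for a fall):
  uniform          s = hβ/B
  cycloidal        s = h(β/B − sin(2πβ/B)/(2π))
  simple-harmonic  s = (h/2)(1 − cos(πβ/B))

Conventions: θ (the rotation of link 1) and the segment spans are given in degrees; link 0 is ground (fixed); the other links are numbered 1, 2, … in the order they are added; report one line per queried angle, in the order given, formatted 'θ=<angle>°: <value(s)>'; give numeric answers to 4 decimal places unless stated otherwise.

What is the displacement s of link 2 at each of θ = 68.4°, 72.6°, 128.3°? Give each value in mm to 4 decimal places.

segment 1 (0° to 47.6°, simple-harmonic, h = 28) is passed completely: s = 0.0000 + (28) = 28.0000
θ = 68.4° falls in segment 2 (47.6° to 78.5°, simple-harmonic, h = 26): β = 68.4 − 47.6 = 20.8°, B = 30.9°; Δs = 26/2·(1 − cos(π·0.6731)) = 19.7276; s = 28.0000 + 19.7276 = 47.7276
θ = 72.6° falls in segment 2 (47.6° to 78.5°, simple-harmonic, h = 26): β = 72.6 − 47.6 = 25°, B = 30.9°; Δs = 26/2·(1 − cos(π·0.8091)) = 23.7305; s = 28.0000 + 23.7305 = 51.7305
segment 2 (47.6° to 78.5°, simple-harmonic, h = 26) is passed completely: s = 28.0000 + (26) = 54.0000
θ = 128.3° falls in segment 3 (78.5° to 325.6°, uniform, h = 19): β = 128.3 − 78.5 = 49.8°, B = 247.1°; Δs = 19·49.8/247.1 = 3.8292; s = 54.0000 + 3.8292 = 57.8292

θ=68.4°: 47.7276
θ=72.6°: 51.7305
θ=128.3°: 57.8292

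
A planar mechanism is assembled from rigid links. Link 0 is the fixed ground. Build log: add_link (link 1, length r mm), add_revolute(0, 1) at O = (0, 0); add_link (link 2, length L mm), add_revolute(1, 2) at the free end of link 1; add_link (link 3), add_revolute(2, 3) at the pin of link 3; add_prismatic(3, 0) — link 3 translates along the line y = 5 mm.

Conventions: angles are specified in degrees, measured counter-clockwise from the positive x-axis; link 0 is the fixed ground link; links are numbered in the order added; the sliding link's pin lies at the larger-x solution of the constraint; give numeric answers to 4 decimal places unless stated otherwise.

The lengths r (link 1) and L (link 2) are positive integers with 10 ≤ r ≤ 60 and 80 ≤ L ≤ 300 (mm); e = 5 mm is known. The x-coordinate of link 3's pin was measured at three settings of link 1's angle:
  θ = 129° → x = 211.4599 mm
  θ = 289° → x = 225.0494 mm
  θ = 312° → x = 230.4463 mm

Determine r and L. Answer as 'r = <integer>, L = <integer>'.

constraint per measurement: (x − r cos θ)² + (r sin θ − e)² = L²
subtracting the θ₁ and θ₂ equations cancels the r² and L² terms:
r = (x₁² − x₂²) / (2[(x₁cos θ₁ + e sin θ₁) − (x₂cos θ₂ + e sin θ₂)]) = 15.0000 → r = 15
L² = (x₁ − r cos θ₁)² + (r sin θ₁ − e)² = 48840.9982 → L = 221.0000 → L = 221
check at θ₃=312°: x = 230.4463 (printed 230.4463) ✓

r = 15, L = 221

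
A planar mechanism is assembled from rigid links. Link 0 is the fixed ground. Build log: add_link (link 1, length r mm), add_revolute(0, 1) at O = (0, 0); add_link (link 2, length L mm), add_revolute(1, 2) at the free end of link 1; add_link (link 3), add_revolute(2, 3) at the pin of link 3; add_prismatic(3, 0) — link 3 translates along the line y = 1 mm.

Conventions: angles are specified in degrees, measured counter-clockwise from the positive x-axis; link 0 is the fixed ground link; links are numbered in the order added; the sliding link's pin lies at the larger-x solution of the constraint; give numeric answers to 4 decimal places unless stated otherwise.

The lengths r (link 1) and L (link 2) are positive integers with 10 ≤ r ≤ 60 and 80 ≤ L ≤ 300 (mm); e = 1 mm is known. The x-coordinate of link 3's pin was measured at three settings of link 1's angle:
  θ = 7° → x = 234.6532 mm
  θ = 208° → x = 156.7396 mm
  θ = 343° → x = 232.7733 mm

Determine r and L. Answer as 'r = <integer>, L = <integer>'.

constraint per measurement: (x − r cos θ)² + (r sin θ − e)² = L²
subtracting the θ₁ and θ₂ equations cancels the r² and L² terms:
r = (x₁² − x₂²) / (2[(x₁cos θ₁ + e sin θ₁) − (x₂cos θ₂ + e sin θ₂)]) = 41.0000 → r = 41
L² = (x₁ − r cos θ₁)² + (r sin θ₁ − e)² = 37635.9923 → L = 194.0000 → L = 194
check at θ₃=343°: x = 232.7733 (printed 232.7733) ✓

r = 41, L = 194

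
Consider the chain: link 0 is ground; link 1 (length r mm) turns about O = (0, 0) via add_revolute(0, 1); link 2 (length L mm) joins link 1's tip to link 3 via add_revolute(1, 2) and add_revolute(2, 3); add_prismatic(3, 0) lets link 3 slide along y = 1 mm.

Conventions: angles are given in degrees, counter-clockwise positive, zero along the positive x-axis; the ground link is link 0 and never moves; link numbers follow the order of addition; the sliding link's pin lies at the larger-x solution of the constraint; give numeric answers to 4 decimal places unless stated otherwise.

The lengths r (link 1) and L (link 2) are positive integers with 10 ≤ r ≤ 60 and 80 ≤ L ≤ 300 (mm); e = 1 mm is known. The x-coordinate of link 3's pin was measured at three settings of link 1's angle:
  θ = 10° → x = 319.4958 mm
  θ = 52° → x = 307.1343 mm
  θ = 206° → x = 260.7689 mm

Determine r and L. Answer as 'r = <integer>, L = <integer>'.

constraint per measurement: (x − r cos θ)² + (r sin θ − e)² = L²
subtracting the θ₁ and θ₂ equations cancels the r² and L² terms:
r = (x₁² − x₂²) / (2[(x₁cos θ₁ + e sin θ₁) − (x₂cos θ₂ + e sin θ₂)]) = 31.0000 → r = 31
L² = (x₁ − r cos θ₁)² + (r sin θ₁ − e)² = 83520.9997 → L = 289.0000 → L = 289
check at θ₃=206°: x = 260.7689 (printed 260.7689) ✓

r = 31, L = 289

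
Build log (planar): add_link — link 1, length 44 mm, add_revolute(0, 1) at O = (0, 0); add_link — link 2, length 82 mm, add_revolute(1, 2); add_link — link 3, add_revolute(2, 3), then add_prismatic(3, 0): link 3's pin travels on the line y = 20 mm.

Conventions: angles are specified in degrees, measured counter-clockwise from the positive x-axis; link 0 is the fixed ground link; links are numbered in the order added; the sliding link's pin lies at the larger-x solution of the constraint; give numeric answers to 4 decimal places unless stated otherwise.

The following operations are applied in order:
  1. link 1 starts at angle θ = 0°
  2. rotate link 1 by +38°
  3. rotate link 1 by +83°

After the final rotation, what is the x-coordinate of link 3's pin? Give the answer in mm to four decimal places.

geometry: r = 44 mm, L = 82 mm, e = 20 mm; θ starts at 0°
rotate link 1 by +38°: θ ← 0° +38° = 38°
rotate link 1 by +83°: θ ← 38° +83° = 121°
crank pin P = (r cos θ, r sin θ) = (-22.661675, 37.715361)
h = r sin θ − e = 37.715361 − 20 = 17.715361
x = r cos θ + √(L² − h²) = -22.661675 + 80.063512 = 57.401837

57.4018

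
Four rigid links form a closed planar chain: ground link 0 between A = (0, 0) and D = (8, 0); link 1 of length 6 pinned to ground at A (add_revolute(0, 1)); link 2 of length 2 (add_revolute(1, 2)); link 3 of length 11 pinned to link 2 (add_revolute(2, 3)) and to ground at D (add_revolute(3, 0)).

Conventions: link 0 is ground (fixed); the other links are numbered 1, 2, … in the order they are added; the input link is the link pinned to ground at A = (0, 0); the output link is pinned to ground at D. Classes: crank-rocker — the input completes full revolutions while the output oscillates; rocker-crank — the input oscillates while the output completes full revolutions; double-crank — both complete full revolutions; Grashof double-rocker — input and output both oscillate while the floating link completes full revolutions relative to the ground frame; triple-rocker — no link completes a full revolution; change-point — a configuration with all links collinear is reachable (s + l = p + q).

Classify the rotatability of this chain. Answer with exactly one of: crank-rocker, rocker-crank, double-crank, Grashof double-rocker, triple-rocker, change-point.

lengths: ground=8, input=6, coupler=2, output=11
sorted: s=2 (shortest), l=11 (longest), p+q=14
s + l = 13 vs p + q = 14
s + l < p + q (Grashof) with shortest = coupler link → Grashof double-rocker

Grashof double-rocker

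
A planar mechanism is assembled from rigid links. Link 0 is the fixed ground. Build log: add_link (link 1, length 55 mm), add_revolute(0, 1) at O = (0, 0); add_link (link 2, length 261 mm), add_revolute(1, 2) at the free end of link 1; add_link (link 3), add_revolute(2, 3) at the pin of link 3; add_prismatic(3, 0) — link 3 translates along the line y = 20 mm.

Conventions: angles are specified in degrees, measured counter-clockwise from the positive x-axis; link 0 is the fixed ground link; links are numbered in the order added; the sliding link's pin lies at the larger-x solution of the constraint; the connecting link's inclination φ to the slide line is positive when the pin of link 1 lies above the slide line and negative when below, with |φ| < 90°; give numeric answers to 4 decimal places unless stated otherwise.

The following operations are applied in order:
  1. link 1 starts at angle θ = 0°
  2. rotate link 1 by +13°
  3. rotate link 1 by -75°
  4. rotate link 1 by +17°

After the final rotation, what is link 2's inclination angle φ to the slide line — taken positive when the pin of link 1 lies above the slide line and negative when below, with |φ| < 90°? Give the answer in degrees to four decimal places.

geometry: r = 55 mm, L = 261 mm, e = 20 mm; θ starts at 0°
rotate link 1 by +13°: θ ← 0° +13° = 13°
rotate link 1 by -75°: θ ← 13° -75° = -62°
rotate link 1 by +17°: θ ← -62° +17° = -45°
h = r sin θ − e = -38.890873 − 20 = -58.890873
sin φ = h / L = -58.890873 / 261 = -0.22563553
φ = arcsin(-0.22563553) = -13.040252°

-13.0403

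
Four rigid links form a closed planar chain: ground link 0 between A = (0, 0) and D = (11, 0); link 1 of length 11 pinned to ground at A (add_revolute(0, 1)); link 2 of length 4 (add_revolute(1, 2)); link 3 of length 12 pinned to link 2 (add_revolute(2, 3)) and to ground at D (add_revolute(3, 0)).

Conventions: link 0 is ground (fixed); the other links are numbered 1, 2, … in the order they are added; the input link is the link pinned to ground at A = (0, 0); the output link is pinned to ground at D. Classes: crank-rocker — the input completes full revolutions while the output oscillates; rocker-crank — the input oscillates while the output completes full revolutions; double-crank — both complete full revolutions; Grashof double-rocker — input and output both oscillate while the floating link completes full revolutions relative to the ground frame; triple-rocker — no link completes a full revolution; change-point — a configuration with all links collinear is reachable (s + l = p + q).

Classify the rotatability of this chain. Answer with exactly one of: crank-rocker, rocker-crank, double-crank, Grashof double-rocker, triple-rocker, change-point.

lengths: ground=11, input=11, coupler=4, output=12
sorted: s=4 (shortest), l=12 (longest), p+q=22
s + l = 16 vs p + q = 22
s + l < p + q (Grashof) with shortest = coupler link → Grashof double-rocker

Grashof double-rocker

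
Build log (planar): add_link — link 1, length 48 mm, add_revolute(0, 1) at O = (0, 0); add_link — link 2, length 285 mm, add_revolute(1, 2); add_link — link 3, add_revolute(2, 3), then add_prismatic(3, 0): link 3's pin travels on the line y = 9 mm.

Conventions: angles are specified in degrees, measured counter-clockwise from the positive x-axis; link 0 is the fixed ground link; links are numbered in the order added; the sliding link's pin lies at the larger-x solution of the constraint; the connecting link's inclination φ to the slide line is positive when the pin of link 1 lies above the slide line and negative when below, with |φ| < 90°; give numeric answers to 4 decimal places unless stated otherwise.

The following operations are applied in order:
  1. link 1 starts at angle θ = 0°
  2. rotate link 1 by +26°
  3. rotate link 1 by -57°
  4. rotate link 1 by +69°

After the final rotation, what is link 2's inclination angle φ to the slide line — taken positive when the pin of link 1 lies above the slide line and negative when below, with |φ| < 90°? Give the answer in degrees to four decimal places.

geometry: r = 48 mm, L = 285 mm, e = 9 mm; θ starts at 0°
rotate link 1 by +26°: θ ← 0° +26° = 26°
rotate link 1 by -57°: θ ← 26° -57° = -31°
rotate link 1 by +69°: θ ← -31° +69° = 38°
h = r sin θ − e = 29.551751 − 9 = 20.551751
sin φ = h / L = 20.551751 / 285 = 0.07211141
φ = arcsin(0.07211141) = 4.135268°

4.1353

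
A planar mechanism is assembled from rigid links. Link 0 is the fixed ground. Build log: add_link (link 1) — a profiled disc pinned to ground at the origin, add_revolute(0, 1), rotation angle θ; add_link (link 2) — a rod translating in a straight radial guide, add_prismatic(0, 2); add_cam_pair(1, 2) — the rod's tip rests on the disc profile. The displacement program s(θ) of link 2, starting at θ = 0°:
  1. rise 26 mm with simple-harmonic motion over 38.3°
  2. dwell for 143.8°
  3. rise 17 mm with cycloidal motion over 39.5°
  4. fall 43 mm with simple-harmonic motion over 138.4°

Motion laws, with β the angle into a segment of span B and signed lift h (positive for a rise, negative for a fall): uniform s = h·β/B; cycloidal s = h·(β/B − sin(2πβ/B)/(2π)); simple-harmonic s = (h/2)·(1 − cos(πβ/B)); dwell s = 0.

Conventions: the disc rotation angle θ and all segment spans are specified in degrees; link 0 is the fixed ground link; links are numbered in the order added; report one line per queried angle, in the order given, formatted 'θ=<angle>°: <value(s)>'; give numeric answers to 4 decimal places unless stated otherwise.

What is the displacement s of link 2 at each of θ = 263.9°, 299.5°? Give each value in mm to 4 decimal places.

seg 1 [0°–38.3°] simple-harmonic, h=26: full span → s += 26 → s = 26.0000
seg 2 [38.3°–182.1°] dwell: s stays 26.0000
seg 3 [182.1°–221.6°] cycloidal, h=17: full span → s += 17 → s = 43.0000
seg 4 [221.6°–360°] simple-harmonic, h=-43: θ=263.9° here. β=42.3, B=138.4. -43/2·(1 − cos(π·0.3056)) = -9.1725 → s = 33.8275
seg 4 [221.6°–360°] simple-harmonic, h=-43: θ=299.5° here. β=77.9, B=138.4. -43/2·(1 − cos(π·0.5629)) = -25.7184 → s = 17.2816

θ=263.9°: 33.8275
θ=299.5°: 17.2816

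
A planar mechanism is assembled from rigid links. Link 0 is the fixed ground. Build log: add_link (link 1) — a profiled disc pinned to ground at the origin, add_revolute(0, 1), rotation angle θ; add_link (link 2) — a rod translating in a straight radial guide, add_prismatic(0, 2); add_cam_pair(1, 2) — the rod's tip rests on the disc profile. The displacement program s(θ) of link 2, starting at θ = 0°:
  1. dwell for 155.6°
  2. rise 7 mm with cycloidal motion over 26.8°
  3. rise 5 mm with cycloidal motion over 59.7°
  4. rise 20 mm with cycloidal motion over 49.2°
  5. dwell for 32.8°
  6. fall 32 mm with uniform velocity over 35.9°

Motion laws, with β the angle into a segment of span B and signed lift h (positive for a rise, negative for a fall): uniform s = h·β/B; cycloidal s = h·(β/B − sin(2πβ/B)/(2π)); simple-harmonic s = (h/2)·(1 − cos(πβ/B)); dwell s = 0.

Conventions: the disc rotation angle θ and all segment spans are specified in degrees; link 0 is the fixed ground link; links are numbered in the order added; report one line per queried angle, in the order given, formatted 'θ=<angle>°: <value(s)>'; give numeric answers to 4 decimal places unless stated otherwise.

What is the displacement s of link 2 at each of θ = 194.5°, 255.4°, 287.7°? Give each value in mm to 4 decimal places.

seg 1 [0°–155.6°] dwell: s stays 0.0000
seg 2 [155.6°–182.4°] cycloidal, h=7: full span → s += 7 → s = 7.0000
seg 3 [182.4°–242.1°] cycloidal, h=5: θ=194.5° here. β=12.1, B=59.7. 5·(0.2027 − sin(2π·0.2027)/(2π)) = 0.2525 → s = 7.2525
seg 3 [182.4°–242.1°] cycloidal, h=5: full span → s += 5 → s = 12.0000
seg 4 [242.1°–291.3°] cycloidal, h=20: θ=255.4° here. β=13.3, B=49.2. 20·(0.2703 − sin(2π·0.2703)/(2π)) = 2.2493 → s = 14.2493
seg 4 [242.1°–291.3°] cycloidal, h=20: θ=287.7° here. β=45.6, B=49.2. 20·(0.9268 − sin(2π·0.9268)/(2π)) = 19.9490 → s = 31.9490

θ=194.5°: 7.2525
θ=255.4°: 14.2493
θ=287.7°: 31.9490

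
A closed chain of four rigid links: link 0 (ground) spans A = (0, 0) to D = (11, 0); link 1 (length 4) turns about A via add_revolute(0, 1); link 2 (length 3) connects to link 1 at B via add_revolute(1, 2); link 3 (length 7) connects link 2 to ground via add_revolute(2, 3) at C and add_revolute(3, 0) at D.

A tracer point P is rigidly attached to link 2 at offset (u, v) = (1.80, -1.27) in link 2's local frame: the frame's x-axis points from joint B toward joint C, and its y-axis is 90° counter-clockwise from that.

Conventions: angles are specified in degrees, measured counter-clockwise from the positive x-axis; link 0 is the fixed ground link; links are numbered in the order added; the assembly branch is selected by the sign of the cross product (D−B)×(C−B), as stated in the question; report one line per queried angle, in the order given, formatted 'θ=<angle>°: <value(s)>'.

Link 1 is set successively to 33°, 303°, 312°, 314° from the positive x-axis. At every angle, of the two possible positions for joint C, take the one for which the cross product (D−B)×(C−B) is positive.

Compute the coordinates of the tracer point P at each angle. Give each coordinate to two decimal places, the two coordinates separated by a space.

A=(0,0), D=(11.00,0)
θ=33°: B = A + 4.00·(cos33°, sin33°) = (3.3547, 2.1786)
θ=33°: |BD| = 7.9497
θ=33°: circle(B,3.00) ∩ circle(D,7.00): a=1.4590, h=2.6213
θ=33°:   candidates: C₊=(5.4762,4.2997) cross=20.839; C₋=(4.0395,-0.7422) cross=-20.839
θ=33°:   branch + wants cross > 0 → take C=(5.4762,4.2997) (cross=20.839)
θ=33°: ex = (C−B)/|BC| = (0.7072,0.7070); ey = (-0.7070,0.7072)
θ=33°: P = B + 1.80·ex + -1.27·ey = (5.5255,2.5531)
θ=303°: B = A + 4.00·(cos303°, sin303°) = (2.1786, -3.3547)
θ=303°: |BD| = 9.4378
θ=303°: circle(B,3.00) ∩ circle(D,7.00): a=2.5998, h=1.4971
θ=303°:   candidates: C₊=(4.0764,-1.0313) cross=14.129; C₋=(5.1407,-3.8299) cross=-14.129
θ=303°:   branch + wants cross > 0 → take C=(4.0764,-1.0313) (cross=14.129)
θ=303°: ex = (C−B)/|BC| = (0.6326,0.7745); ey = (-0.7745,0.6326)
θ=303°: P = B + 1.80·ex + -1.27·ey = (4.3008,-2.7640)
θ=312°: B = A + 4.00·(cos312°, sin312°) = (2.6765, -2.9726)
θ=312°: |BD| = 8.8384
θ=312°: circle(B,3.00) ∩ circle(D,7.00): a=2.1563, h=2.0857
θ=312°:   candidates: C₊=(4.0057,-0.2831) cross=18.435; C₋=(5.4087,-4.2116) cross=-18.435
θ=312°:   branch + wants cross > 0 → take C=(4.0057,-0.2831) (cross=18.435)
θ=312°: ex = (C−B)/|BC| = (0.4431,0.8965); ey = (-0.8965,0.4431)
θ=312°: P = B + 1.80·ex + -1.27·ey = (4.6126,-1.9216)
θ=314°: B = A + 4.00·(cos314°, sin314°) = (2.7786, -2.8774)
θ=314°: |BD| = 8.7103
θ=314°: circle(B,3.00) ∩ circle(D,7.00): a=2.0591, h=2.1818
θ=314°:   candidates: C₊=(4.0014,-0.1378) cross=19.004; C₋=(5.4428,-4.2565) cross=-19.004
θ=314°:   branch + wants cross > 0 → take C=(4.0014,-0.1378) (cross=19.004)
θ=314°: ex = (C−B)/|BC| = (0.4076,0.9132); ey = (-0.9132,0.4076)
θ=314°: P = B + 1.80·ex + -1.27·ey = (4.6720,-1.7513)

θ=33°: 5.53 2.55
θ=303°: 4.30 -2.76
θ=312°: 4.61 -1.92
θ=314°: 4.67 -1.75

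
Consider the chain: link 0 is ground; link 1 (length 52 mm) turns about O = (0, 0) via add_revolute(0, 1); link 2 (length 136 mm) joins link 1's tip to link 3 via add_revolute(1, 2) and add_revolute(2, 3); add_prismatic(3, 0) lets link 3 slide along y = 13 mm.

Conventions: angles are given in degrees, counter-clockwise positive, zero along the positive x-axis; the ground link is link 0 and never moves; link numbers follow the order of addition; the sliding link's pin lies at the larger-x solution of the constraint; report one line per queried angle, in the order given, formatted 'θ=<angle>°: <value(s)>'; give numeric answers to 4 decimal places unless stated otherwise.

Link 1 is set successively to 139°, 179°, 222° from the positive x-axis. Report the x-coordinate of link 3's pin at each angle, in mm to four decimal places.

geometry: r = 52 mm, L = 136 mm, e = 13 mm
θ=139°: crank pin P = (r cos θ, r sin θ) = (-39.244898, 34.115070)
θ=139°: h = r sin θ − e = 34.115070 − 13 = 21.115070
θ=139°: x = r cos θ + √(L² − h²) = -39.244898 + 134.350861 = 95.105963
θ=179°: crank pin P = (r cos θ, r sin θ) = (-51.992080, 0.907525)
θ=179°: h = r sin θ − e = 0.907525 − 13 = -12.092475
θ=179°: x = r cos θ + √(L² − h²) = -51.992080 + 135.461330 = 83.469250
θ=222°: crank pin P = (r cos θ, r sin θ) = (-38.643531, -34.794792)
θ=222°: h = r sin θ − e = -34.794792 − 13 = -47.794792
θ=222°: x = r cos θ + √(L² − h²) = -38.643531 + 127.325009 = 88.681478

θ=139°: 95.1060
θ=179°: 83.4693
θ=222°: 88.6815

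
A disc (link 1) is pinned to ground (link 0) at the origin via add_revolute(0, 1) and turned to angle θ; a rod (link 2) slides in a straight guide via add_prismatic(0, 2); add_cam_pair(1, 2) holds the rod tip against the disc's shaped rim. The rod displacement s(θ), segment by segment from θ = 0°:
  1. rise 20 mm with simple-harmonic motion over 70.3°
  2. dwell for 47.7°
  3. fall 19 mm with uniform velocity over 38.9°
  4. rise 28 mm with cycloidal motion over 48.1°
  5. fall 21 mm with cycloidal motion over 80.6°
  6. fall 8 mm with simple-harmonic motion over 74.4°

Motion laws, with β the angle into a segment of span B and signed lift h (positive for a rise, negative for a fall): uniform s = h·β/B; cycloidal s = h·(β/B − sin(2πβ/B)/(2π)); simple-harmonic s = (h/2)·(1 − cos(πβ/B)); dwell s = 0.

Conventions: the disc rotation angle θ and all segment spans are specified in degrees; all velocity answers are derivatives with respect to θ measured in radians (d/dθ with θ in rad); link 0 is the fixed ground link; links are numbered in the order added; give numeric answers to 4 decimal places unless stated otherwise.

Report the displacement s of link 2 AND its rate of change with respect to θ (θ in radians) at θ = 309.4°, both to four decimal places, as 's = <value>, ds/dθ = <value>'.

segment 1 (0° to 70.3°, simple-harmonic, h = 20) is passed completely: s = 0.0000 + (20) = 20.0000
segment 2 (70.3° to 118°, dwell): s unchanged at 20.0000
segment 3 (118° to 156.9°, uniform, h = -19) is passed completely: s = 20.0000 + (-19) = 1.0000
segment 4 (156.9° to 205°, cycloidal, h = 28) is passed completely: s = 1.0000 + (28) = 29.0000
segment 5 (205° to 285.6°, cycloidal, h = -21) is passed completely: s = 29.0000 + (-21) = 8.0000
θ = 309.4° falls in segment 6 (285.6° to 360°, simple-harmonic, h = -8): β = 309.4 − 285.6 = 23.8°, B = 74.4°; Δs = -8/2·(1 − cos(π·0.3199)) = -1.8556; s = 8.0000 − 1.8556 = 6.1444
velocity in seg [285.6°–360°] (simple-harmonic), θ in radians: β = 23.8° = 0.4154 rad, B = 74.4° = 1.2985 rad; ds/dθ = (πh/(2B)) sin(πβ/B) = (π·(-8)/(2·1.2985)) sin(π·0.3199) = -8.169163 mm/rad

s = 6.1444, ds/dθ = -8.1692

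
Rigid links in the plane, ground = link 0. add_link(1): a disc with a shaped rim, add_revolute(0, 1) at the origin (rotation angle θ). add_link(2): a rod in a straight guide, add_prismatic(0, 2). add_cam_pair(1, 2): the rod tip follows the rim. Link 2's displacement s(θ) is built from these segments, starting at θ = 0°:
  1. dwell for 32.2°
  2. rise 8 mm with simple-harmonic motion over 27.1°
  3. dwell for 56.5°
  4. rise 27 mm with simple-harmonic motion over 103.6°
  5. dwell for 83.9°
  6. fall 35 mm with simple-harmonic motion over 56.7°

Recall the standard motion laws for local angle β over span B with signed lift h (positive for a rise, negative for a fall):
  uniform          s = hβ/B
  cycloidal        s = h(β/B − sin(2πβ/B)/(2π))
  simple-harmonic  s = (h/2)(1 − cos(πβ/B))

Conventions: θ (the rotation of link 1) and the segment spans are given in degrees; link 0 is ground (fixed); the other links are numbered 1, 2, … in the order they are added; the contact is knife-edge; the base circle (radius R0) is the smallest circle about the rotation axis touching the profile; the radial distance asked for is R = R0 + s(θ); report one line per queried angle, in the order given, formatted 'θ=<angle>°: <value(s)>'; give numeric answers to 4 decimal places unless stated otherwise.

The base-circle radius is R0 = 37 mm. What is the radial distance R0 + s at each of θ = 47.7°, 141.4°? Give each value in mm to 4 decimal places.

segment 1 (0° to 32.2°, dwell): s unchanged at 0.0000
θ = 47.7° falls in segment 2 (32.2° to 59.3°, simple-harmonic, h = 8): β = 47.7 − 32.2 = 15.5°, B = 27.1°; Δs = 8/2·(1 − cos(π·0.5720)) = 4.8965; s = 0.0000 + 4.8965 = 4.8965
segment 2 (32.2° to 59.3°, simple-harmonic, h = 8) is passed completely: s = 0.0000 + (8) = 8.0000
segment 3 (59.3° to 115.8°, dwell): s unchanged at 8.0000
θ = 141.4° falls in segment 4 (115.8° to 219.4°, simple-harmonic, h = 27): β = 141.4 − 115.8 = 25.6°, B = 103.6°; Δs = 27/2·(1 − cos(π·0.2471)) = 3.8676; s = 8.0000 + 3.8676 = 11.8676
θ=47.7°: R = R0 + s = 37 + 4.8965 = 41.8965
θ=141.4°: R = R0 + s = 37 + 11.8676 = 48.8676

θ=47.7°: 41.8965
θ=141.4°: 48.8676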